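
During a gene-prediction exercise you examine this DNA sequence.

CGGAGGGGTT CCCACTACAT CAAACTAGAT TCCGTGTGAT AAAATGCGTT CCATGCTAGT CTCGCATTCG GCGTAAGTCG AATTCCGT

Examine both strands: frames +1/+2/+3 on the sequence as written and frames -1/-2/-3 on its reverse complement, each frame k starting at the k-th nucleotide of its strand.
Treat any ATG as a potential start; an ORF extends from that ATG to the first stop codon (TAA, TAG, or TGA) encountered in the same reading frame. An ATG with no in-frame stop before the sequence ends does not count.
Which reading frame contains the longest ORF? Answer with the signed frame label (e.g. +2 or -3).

+2

Reverse complement (5'→3'): ACGGAATTCGACTTACGCCGAATGCGAGACTAGCATGGAACGCATTTTATCACACGGAATCTAGTTTGATGTAGTGGGAACCCCTCCG
Frame +1: CGG AGG GGT TCC CAC TAC ATC AAA CTA GAT TCC GTG TGA TAA AAT GCG TTC CAT GCT AGT CTC GCA TTC GGC GTA AGT CGA ATT CCG — no ATG→stop ORF.
Frame +2: GGA GGG GTT CCC ACT ACA TCA AAC TAG ATT CCG TGT GAT AAA ATG CGT TCC ATG CTA GTC TCG CAT TCG GCG TAA GTC GAA TTC CGT — ATG at 44, stop TAA at 74 → 33 nt; ATG at 53, stop TAA at 74 → 24 nt.
Frame +3: GAG GGG TTC CCA CTA CAT CAA ACT AGA TTC CGT GTG ATA AAA TGC GTT CCA TGC TAG TCT CGC ATT CGG CGT AAG TCG AAT TCC — no ATG→stop ORF.
Frame -1: ACG GAA TTC GAC TTA CGC CGA ATG CGA GAC TAG CAT GGA ACG CAT TTT ATC ACA CGG AAT CTA GTT TGA TGT AGT GGG AAC CCC TCC — ATG at 22, stop TAG at 31 → 12 nt.
Frame -2: CGG AAT TCG ACT TAC GCC GAA TGC GAG ACT AGC ATG GAA CGC ATT TTA TCA CAC GGA ATC TAG TTT GAT GTA GTG GGA ACC CCT CCG — ATG at 35, stop TAG at 62 → 30 nt.
Frame -3: GGA ATT CGA CTT ACG CCG AAT GCG AGA CTA GCA TGG AAC GCA TTT TAT CAC ACG GAA TCT AGT TTG ATG TAG TGG GAA CCC CTC — ATG at 69, stop TAG at 72 → 6 nt.
Longest ORF is 33 nt in frame +2 (positions 44–76).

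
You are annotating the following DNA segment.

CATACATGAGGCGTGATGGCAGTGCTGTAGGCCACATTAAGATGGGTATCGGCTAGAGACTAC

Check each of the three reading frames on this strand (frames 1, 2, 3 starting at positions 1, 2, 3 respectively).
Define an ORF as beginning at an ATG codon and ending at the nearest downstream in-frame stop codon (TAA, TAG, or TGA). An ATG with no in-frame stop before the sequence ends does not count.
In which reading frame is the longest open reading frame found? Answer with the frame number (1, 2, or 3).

Frame 1: CAT ACA TGA GGC GTG ATG GCA GTG CTG TAG GCC ACA TTA AGA TGG GTA TCG GCT AGA GAC TAC — ATG at 16, stop TAG at 28 → 15 nt.
Frame 2: ATA CAT GAG GCG TGA TGG CAG TGC TGT AGG CCA CAT TAA GAT GGG TAT CGG CTA GAG ACT — no ATG→stop ORF.
Frame 3: TAC ATG AGG CGT GAT GGC AGT GCT GTA GGC CAC ATT AAG ATG GGT ATC GGC TAG AGA CTA — ATG at 6, stop TAG at 54 → 51 nt; ATG at 42, stop TAG at 54 → 15 nt.
Longest ORF is 51 nt in frame 3 (positions 6–56).

3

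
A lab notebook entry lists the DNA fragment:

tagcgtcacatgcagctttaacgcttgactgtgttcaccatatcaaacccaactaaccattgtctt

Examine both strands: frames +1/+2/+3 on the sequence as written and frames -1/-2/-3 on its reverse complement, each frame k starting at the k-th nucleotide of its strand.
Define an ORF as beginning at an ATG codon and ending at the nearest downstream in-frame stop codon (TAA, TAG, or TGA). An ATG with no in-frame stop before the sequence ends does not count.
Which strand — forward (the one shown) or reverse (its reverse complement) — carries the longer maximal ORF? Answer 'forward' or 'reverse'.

Reverse complement (5'→3'): AAGACAATGGTTAGTTGGGTTTGATATGGTGAACACAGTCAAGCGTTAAAGCTGCATGTGACGCTA
Frame +1: TAG CGT CAC ATG CAG CTT TAA CGC TTG ACT GTG TTC ACC ATA TCA AAC CCA ACT AAC CAT TGT CTT — ATG at 10, stop TAA at 19 → 12 nt.
Frame +2: AGC GTC ACA TGC AGC TTT AAC GCT TGA CTG TGT TCA CCA TAT CAA ACC CAA CTA ACC ATT GTC — no ATG→stop ORF.
Frame +3: GCG TCA CAT GCA GCT TTA ACG CTT GAC TGT GTT CAC CAT ATC AAA CCC AAC TAA CCA TTG TCT — no ATG→stop ORF.
Frame -1: AAG ACA ATG GTT AGT TGG GTT TGA TAT GGT GAA CAC AGT CAA GCG TTA AAG CTG CAT GTG ACG CTA — ATG at 7, stop TGA at 22 → 18 nt.
Frame -2: AGA CAA TGG TTA GTT GGG TTT GAT ATG GTG AAC ACA GTC AAG CGT TAA AGC TGC ATG TGA CGC — ATG at 26, stop TAA at 47 → 24 nt; ATG at 56, stop TGA at 59 → 6 nt.
Frame -3: GAC AAT GGT TAG TTG GGT TTG ATA TGG TGA ACA CAG TCA AGC GTT AAA GCT GCA TGT GAC GCT — no ATG→stop ORF.
Forward-strand max 12 nt; reverse-strand max 24 nt. The reverse strand has the longer ORF.

reverse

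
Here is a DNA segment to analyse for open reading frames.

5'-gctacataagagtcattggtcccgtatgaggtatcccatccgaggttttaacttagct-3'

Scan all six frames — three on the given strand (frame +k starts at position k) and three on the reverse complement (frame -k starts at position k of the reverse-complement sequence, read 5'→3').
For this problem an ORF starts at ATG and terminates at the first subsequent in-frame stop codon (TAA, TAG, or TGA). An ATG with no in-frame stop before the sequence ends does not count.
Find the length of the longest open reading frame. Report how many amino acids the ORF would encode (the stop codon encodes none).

Reverse complement (5'→3'): AGCTAAGTTAAAACCTCGGATGGGATACCTCATACGGGACCAATGACTCTTATGTAGC
Frame +1: GCT ACA TAA GAG TCA TTG GTC CCG TAT GAG GTA TCC CAT CCG AGG TTT TAA CTT AGC — no ATG→stop ORF.
Frame +2: CTA CAT AAG AGT CAT TGG TCC CGT ATG AGG TAT CCC ATC CGA GGT TTT AAC TTA GCT — no ATG→stop ORF.
Frame +3: TAC ATA AGA GTC ATT GGT CCC GTA TGA GGT ATC CCA TCC GAG GTT TTA ACT TAG — no ATG→stop ORF.
Frame -1: AGC TAA GTT AAA ACC TCG GAT GGG ATA CCT CAT ACG GGA CCA ATG ACT CTT ATG TAG — ATG at 43, stop TAG at 55 → 15 nt; ATG at 52, stop TAG at 55 → 6 nt.
Frame -2: GCT AAG TTA AAA CCT CGG ATG GGA TAC CTC ATA CGG GAC CAA TGA CTC TTA TGT AGC — ATG at 20, stop TGA at 44 → 27 nt.
Frame -3: CTA AGT TAA AAC CTC GGA TGG GAT ACC TCA TAC GGG ACC AAT GAC TCT TAT GTA — no ATG→stop ORF.
Longest: frame -2, positions 20–46, 27 nt = 9 codons = 8 aa. → 8 amino acids.

8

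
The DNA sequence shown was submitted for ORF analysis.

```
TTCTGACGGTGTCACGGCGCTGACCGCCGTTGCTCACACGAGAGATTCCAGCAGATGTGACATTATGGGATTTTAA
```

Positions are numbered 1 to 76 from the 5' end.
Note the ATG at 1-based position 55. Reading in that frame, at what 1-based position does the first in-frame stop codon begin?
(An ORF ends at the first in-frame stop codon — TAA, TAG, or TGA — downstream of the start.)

Codons from position 55: ATG (55–57), TGA (58–60).
TGA is a stop codon; it begins at position 58.

58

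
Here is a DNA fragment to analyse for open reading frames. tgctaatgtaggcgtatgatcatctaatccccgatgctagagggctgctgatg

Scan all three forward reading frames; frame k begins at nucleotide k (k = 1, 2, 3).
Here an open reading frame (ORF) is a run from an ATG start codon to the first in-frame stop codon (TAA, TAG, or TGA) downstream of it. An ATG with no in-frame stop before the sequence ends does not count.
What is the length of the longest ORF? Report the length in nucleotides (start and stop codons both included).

Frame 1: TGC TAA TGT AGG CGT ATG ATC ATC TAA TCC CCG ATG CTA GAG GGC TGC TGA — ATG at 16, stop TAA at 25 → 12 nt; ATG at 34, stop TGA at 49 → 18 nt.
Frame 2: GCT AAT GTA GGC GTA TGA TCA TCT AAT CCC CGA TGC TAG AGG GCT GCT GAT — no ATG→stop ORF.
Frame 3: CTA ATG TAG GCG TAT GAT CAT CTA ATC CCC GAT GCT AGA GGG CTG CTG ATG — ATG at 6, stop TAG at 9 → 6 nt.
Longest: frame 1, positions 34–51, 18 nt = 6 codons = 5 aa. → 18 nucleotides.

18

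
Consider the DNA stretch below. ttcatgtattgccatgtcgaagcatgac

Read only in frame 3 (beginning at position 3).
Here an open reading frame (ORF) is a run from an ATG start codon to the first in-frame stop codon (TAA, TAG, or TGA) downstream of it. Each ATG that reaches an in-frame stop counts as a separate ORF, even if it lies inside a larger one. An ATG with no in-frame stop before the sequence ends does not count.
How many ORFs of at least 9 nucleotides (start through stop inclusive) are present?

0

Frame 3: CAT GTA TTG CCA TGT CGA AGC ATG — no ATG→stop ORF.
No ORF reaches 9 nucleotides. Count = 0.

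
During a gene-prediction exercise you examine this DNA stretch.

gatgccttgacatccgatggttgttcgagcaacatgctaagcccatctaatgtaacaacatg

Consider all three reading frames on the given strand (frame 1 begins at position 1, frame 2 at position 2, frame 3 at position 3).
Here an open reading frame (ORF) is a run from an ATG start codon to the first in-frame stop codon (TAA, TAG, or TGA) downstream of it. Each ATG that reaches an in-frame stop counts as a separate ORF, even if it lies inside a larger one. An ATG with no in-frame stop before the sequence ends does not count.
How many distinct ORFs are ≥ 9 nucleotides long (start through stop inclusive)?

2

Frame 1: GAT GCC TTG ACA TCC GAT GGT TGT TCG AGC AAC ATG CTA AGC CCA TCT AAT GTA ACA ACA — no ATG→stop ORF.
Frame 2: ATG CCT TGA CAT CCG ATG GTT GTT CGA GCA ACA TGC TAA GCC CAT CTA ATG TAA CAA CAT — ATG at 2, stop TGA at 8 → 9 nt; ATG at 17, stop TAA at 38 → 24 nt; ATG at 50, stop TAA at 53 → 6 nt.
Frame 3: TGC CTT GAC ATC CGA TGG TTG TTC GAG CAA CAT GCT AAG CCC ATC TAA TGT AAC AAC ATG — no ATG→stop ORF.
ORFs ≥ 9 nucleotides: frame 2 2–10 (9 nucleotides), frame 2 17–40 (24 nucleotides). Count = 2.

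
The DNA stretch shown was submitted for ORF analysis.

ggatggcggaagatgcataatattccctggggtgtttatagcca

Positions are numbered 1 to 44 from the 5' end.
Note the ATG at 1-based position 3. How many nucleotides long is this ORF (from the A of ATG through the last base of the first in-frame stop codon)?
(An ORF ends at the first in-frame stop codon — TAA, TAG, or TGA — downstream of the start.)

Codons from position 3: ATG (3–5), GCG (6–8), GAA (9–11), GAT (12–14), GCA (15–17), TAA (18–20).
TAA is the first in-frame stop; ORF spans 3–20, 18 nucleotides.

18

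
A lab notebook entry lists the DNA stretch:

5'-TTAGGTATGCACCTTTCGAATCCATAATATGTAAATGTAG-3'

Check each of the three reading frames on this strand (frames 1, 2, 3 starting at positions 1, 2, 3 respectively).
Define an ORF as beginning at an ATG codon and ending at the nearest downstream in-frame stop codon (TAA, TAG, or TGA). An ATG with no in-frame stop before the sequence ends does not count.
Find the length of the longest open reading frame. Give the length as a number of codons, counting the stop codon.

7

Frame 1: TTA GGT ATG CAC CTT TCG AAT CCA TAA TAT GTA AAT GTA — ATG at 7, stop TAA at 25 → 21 nt.
Frame 2: TAG GTA TGC ACC TTT CGA ATC CAT AAT ATG TAA ATG TAG — ATG at 29, stop TAA at 32 → 6 nt; ATG at 35, stop TAG at 38 → 6 nt.
Frame 3: AGG TAT GCA CCT TTC GAA TCC ATA ATA TGT AAA TGT — no ATG→stop ORF.
Longest: frame 1, positions 7–27, 21 nt = 7 codons = 6 aa. → 7 codons.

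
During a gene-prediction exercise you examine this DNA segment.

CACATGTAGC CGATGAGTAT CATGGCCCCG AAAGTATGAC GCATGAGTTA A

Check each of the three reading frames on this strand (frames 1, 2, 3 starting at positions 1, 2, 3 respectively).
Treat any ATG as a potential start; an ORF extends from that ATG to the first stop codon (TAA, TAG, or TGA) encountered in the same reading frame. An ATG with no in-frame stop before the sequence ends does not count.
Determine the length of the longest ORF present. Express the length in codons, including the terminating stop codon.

Frame 1: CAC ATG TAG CCG ATG AGT ATC ATG GCC CCG AAA GTA TGA CGC ATG AGT TAA — ATG at 4, stop TAG at 7 → 6 nt; ATG at 13, stop TGA at 37 → 27 nt; ATG at 22, stop TGA at 37 → 18 nt; ATG at 43, stop TAA at 49 → 9 nt.
Frame 2: ACA TGT AGC CGA TGA GTA TCA TGG CCC CGA AAG TAT GAC GCA TGA GTT — no ATG→stop ORF.
Frame 3: CAT GTA GCC GAT GAG TAT CAT GGC CCC GAA AGT ATG ACG CAT GAG TTA — no ATG→stop ORF.
Longest: frame 1, positions 13–39, 27 nt = 9 codons = 8 aa. → 9 codons.

9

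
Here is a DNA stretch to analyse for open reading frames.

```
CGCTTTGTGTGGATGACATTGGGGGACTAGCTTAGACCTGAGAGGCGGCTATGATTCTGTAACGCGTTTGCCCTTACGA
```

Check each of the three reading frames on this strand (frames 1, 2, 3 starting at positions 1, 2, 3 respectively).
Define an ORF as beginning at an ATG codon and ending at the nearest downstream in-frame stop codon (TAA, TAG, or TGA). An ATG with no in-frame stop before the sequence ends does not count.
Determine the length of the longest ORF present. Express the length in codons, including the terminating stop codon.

6

Frame 1: CGC TTT GTG TGG ATG ACA TTG GGG GAC TAG CTT AGA CCT GAG AGG CGG CTA TGA TTC TGT AAC GCG TTT GCC CTT ACG — ATG at 13, stop TAG at 28 → 18 nt.
Frame 2: GCT TTG TGT GGA TGA CAT TGG GGG ACT AGC TTA GAC CTG AGA GGC GGC TAT GAT TCT GTA ACG CGT TTG CCC TTA CGA — no ATG→stop ORF.
Frame 3: CTT TGT GTG GAT GAC ATT GGG GGA CTA GCT TAG ACC TGA GAG GCG GCT ATG ATT CTG TAA CGC GTT TGC CCT TAC — ATG at 51, stop TAA at 60 → 12 nt.
Longest: frame 1, positions 13–30, 18 nt = 6 codons = 5 aa. → 6 codons.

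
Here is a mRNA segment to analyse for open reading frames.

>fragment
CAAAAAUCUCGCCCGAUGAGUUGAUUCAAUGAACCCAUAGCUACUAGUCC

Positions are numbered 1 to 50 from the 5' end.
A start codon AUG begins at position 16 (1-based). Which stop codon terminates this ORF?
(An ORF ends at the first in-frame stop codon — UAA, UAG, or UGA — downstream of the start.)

Codons from position 16: AUG (16–18), AGU (19–21), UGA (22–24).
The first in-frame stop codon is UGA.

UGA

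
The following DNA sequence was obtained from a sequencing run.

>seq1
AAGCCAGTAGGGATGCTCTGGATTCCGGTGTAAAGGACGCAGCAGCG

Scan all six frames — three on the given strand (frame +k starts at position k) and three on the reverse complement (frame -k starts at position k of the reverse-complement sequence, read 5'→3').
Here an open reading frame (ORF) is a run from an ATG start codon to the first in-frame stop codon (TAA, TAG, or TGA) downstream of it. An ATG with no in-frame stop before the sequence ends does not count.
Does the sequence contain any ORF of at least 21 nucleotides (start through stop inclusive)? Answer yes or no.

yes

Reverse complement (5'→3'): CGCTGCTGCGTCCTTTACACCGGAATCCAGAGCATCCCTACTGGCTT
Frame +1: AAG CCA GTA GGG ATG CTC TGG ATT CCG GTG TAA AGG ACG CAG CAG — ATG at 13, stop TAA at 31 → 21 nt.
Frame +2: AGC CAG TAG GGA TGC TCT GGA TTC CGG TGT AAA GGA CGC AGC AGC — no ATG→stop ORF.
Frame +3: GCC AGT AGG GAT GCT CTG GAT TCC GGT GTA AAG GAC GCA GCA GCG — no ATG→stop ORF.
Frame -1: CGC TGC TGC GTC CTT TAC ACC GGA ATC CAG AGC ATC CCT ACT GGC — no ATG→stop ORF.
Frame -2: GCT GCT GCG TCC TTT ACA CCG GAA TCC AGA GCA TCC CTA CTG GCT — no ATG→stop ORF.
Frame -3: CTG CTG CGT CCT TTA CAC CGG AAT CCA GAG CAT CCC TAC TGG CTT — no ATG→stop ORF.
Frame +1 has an ORF of 21 nucleotides (positions 13–33) ≥ 21, so yes.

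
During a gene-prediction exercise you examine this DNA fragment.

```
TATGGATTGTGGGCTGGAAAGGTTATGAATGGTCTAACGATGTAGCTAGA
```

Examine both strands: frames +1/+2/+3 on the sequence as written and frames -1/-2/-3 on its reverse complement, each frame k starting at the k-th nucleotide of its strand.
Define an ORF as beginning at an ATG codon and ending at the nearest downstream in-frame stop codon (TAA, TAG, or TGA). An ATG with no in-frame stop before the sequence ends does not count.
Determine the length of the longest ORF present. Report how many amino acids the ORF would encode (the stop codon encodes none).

Reverse complement (5'→3'): TCTAGCTACATCGTTAGACCATTCATAACCTTTCCAGCCCACAATCCATA
Frame +1: TAT GGA TTG TGG GCT GGA AAG GTT ATG AAT GGT CTA ACG ATG TAG CTA — ATG at 25, stop TAG at 43 → 21 nt; ATG at 40, stop TAG at 43 → 6 nt.
Frame +2: ATG GAT TGT GGG CTG GAA AGG TTA TGA ATG GTC TAA CGA TGT AGC TAG — ATG at 2, stop TGA at 26 → 27 nt; ATG at 29, stop TAA at 35 → 9 nt.
Frame +3: TGG ATT GTG GGC TGG AAA GGT TAT GAA TGG TCT AAC GAT GTA GCT AGA — no ATG→stop ORF.
Frame -1: TCT AGC TAC ATC GTT AGA CCA TTC ATA ACC TTT CCA GCC CAC AAT CCA — no ATG→stop ORF.
Frame -2: CTA GCT ACA TCG TTA GAC CAT TCA TAA CCT TTC CAG CCC ACA ATC CAT — no ATG→stop ORF.
Frame -3: TAG CTA CAT CGT TAG ACC ATT CAT AAC CTT TCC AGC CCA CAA TCC ATA — no ATG→stop ORF.
Longest: frame +2, positions 2–28, 27 nt = 9 codons = 8 aa. → 8 amino acids.

8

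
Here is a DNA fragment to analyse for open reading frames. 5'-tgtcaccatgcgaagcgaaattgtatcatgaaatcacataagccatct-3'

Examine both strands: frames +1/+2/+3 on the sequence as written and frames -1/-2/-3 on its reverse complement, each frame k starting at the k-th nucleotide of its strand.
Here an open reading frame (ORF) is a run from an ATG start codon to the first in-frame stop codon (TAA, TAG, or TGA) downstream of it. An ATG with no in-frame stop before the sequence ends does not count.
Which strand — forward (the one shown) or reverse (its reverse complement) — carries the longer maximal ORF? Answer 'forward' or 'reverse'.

Reverse complement (5'→3'): AGATGGCTTATGTGATTTCATGATACAATTTCGCTTCGCATGGTGACA
Frame +1: TGT CAC CAT GCG AAG CGA AAT TGT ATC ATG AAA TCA CAT AAG CCA TCT — no ATG→stop ORF.
Frame +2: GTC ACC ATG CGA AGC GAA ATT GTA TCA TGA AAT CAC ATA AGC CAT — ATG at 8, stop TGA at 29 → 24 nt.
Frame +3: TCA CCA TGC GAA GCG AAA TTG TAT CAT GAA ATC ACA TAA GCC ATC — no ATG→stop ORF.
Frame -1: AGA TGG CTT ATG TGA TTT CAT GAT ACA ATT TCG CTT CGC ATG GTG ACA — ATG at 10, stop TGA at 13 → 6 nt.
Frame -2: GAT GGC TTA TGT GAT TTC ATG ATA CAA TTT CGC TTC GCA TGG TGA — ATG at 20, stop TGA at 44 → 27 nt.
Frame -3: ATG GCT TAT GTG ATT TCA TGA TAC AAT TTC GCT TCG CAT GGT GAC — ATG at 3, stop TGA at 21 → 21 nt.
Forward-strand max 24 nt; reverse-strand max 27 nt. The reverse strand has the longer ORF.

reverse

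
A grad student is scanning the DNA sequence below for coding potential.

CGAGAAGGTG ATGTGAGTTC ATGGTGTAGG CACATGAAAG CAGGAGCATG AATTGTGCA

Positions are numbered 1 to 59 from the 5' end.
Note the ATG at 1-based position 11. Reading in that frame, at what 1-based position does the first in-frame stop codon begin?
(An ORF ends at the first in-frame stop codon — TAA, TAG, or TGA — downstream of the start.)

14

Codons from position 11: ATG (11–13), TGA (14–16).
TGA is a stop codon; it begins at position 14.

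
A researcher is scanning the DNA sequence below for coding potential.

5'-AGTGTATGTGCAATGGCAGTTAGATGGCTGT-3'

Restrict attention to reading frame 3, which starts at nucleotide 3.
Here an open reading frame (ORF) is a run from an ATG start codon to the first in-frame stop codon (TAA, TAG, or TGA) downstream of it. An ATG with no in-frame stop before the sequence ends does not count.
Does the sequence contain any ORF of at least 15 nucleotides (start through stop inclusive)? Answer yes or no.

yes

Frame 3: TGT ATG TGC AAT GGC AGT TAG ATG GCT — ATG at 6, stop TAG at 21 → 18 nt.
Frame 3 has an ORF of 18 nucleotides (positions 6–23) ≥ 15, so yes.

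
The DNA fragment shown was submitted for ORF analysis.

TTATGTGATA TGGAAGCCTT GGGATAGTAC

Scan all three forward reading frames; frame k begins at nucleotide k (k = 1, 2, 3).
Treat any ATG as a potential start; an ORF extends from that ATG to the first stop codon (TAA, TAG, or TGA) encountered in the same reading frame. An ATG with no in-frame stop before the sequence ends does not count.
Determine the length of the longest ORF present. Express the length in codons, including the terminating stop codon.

6

Frame 1: TTA TGT GAT ATG GAA GCC TTG GGA TAG TAC — ATG at 10, stop TAG at 25 → 18 nt.
Frame 2: TAT GTG ATA TGG AAG CCT TGG GAT AGT — no ATG→stop ORF.
Frame 3: ATG TGA TAT GGA AGC CTT GGG ATA GTA — ATG at 3, stop TGA at 6 → 6 nt.
Longest: frame 1, positions 10–27, 18 nt = 6 codons = 5 aa. → 6 codons.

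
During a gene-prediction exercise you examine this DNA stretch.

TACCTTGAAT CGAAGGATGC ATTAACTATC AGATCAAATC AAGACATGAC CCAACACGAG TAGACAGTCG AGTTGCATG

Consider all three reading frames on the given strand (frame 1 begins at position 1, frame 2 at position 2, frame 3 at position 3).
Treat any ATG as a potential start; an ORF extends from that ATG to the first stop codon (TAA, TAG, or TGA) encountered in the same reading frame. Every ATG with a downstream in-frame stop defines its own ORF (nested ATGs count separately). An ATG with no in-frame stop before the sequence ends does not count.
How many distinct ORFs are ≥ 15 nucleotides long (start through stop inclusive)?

1

Frame 1: TAC CTT GAA TCG AAG GAT GCA TTA ACT ATC AGA TCA AAT CAA GAC ATG ACC CAA CAC GAG TAG ACA GTC GAG TTG CAT — ATG at 46, stop TAG at 61 → 18 nt.
Frame 2: ACC TTG AAT CGA AGG ATG CAT TAA CTA TCA GAT CAA ATC AAG ACA TGA CCC AAC ACG AGT AGA CAG TCG AGT TGC ATG — ATG at 17, stop TAA at 23 → 9 nt.
Frame 3: CCT TGA ATC GAA GGA TGC ATT AAC TAT CAG ATC AAA TCA AGA CAT GAC CCA ACA CGA GTA GAC AGT CGA GTT GCA — no ATG→stop ORF.
ORFs ≥ 15 nucleotides: frame 1 46–63 (18 nucleotides). Count = 1.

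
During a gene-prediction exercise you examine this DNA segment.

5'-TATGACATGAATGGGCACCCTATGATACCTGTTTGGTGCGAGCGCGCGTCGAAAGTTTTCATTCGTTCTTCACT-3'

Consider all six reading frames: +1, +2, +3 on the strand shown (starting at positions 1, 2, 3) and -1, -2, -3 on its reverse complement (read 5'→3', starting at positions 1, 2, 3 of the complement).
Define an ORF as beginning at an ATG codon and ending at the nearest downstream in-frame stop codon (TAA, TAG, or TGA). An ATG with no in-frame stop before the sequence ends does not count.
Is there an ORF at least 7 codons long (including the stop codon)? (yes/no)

Reverse complement (5'→3'): AGTGAAGAACGAATGAAAACTTTCGACGCGCGCTCGCACCAAACAGGTATCATAGGGTGCCCATTCATGTCATA
Frame +1: TAT GAC ATG AAT GGG CAC CCT ATG ATA CCT GTT TGG TGC GAG CGC GCG TCG AAA GTT TTC ATT CGT TCT TCA — no ATG→stop ORF.
Frame +2: ATG ACA TGA ATG GGC ACC CTA TGA TAC CTG TTT GGT GCG AGC GCG CGT CGA AAG TTT TCA TTC GTT CTT CAC — ATG at 2, stop TGA at 8 → 9 nt; ATG at 11, stop TGA at 23 → 15 nt.
Frame +3: TGA CAT GAA TGG GCA CCC TAT GAT ACC TGT TTG GTG CGA GCG CGC GTC GAA AGT TTT CAT TCG TTC TTC ACT — no ATG→stop ORF.
Frame -1: AGT GAA GAA CGA ATG AAA ACT TTC GAC GCG CGC TCG CAC CAA ACA GGT ATC ATA GGG TGC CCA TTC ATG TCA — no ATG→stop ORF.
Frame -2: GTG AAG AAC GAA TGA AAA CTT TCG ACG CGC GCT CGC ACC AAA CAG GTA TCA TAG GGT GCC CAT TCA TGT CAT — no ATG→stop ORF.
Frame -3: TGA AGA ACG AAT GAA AAC TTT CGA CGC GCG CTC GCA CCA AAC AGG TAT CAT AGG GTG CCC ATT CAT GTC ATA — no ATG→stop ORF.
Largest ORF found is 5 codons < 7, so no.

no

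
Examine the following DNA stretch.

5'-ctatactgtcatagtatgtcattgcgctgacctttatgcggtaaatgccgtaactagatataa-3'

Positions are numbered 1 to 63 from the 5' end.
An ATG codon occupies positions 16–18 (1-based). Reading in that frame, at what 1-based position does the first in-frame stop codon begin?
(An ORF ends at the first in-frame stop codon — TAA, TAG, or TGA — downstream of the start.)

28

Codons from position 16: ATG (16–18), TCA (19–21), TTG (22–24), CGC (25–27), TGA (28–30).
TGA is a stop codon; it begins at position 28.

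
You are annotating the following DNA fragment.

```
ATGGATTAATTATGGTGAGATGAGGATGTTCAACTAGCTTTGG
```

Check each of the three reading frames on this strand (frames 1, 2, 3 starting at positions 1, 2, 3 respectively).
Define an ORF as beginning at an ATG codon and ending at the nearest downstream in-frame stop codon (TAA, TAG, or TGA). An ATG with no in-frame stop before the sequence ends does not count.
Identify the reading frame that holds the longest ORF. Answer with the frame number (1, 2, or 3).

2

Frame 1: ATG GAT TAA TTA TGG TGA GAT GAG GAT GTT CAA CTA GCT TTG — ATG at 1, stop TAA at 7 → 9 nt.
Frame 2: TGG ATT AAT TAT GGT GAG ATG AGG ATG TTC AAC TAG CTT TGG — ATG at 20, stop TAG at 35 → 18 nt; ATG at 26, stop TAG at 35 → 12 nt.
Frame 3: GGA TTA ATT ATG GTG AGA TGA GGA TGT TCA ACT AGC TTT — ATG at 12, stop TGA at 21 → 12 nt.
Longest ORF is 18 nt in frame 2 (positions 20–37).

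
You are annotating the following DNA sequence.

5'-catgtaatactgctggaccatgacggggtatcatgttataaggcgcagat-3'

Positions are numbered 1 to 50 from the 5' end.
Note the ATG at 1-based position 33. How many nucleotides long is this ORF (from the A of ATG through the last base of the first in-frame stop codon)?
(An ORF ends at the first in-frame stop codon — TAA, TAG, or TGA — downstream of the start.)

9

Codons from position 33: ATG (33–35), TTA (36–38), TAA (39–41).
TAA is the first in-frame stop; ORF spans 33–41, 9 nucleotides.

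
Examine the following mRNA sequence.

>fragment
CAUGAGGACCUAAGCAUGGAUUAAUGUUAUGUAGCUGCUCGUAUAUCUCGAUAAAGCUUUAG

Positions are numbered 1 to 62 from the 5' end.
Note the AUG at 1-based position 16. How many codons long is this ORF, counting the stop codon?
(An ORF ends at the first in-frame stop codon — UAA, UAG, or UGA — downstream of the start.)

Codons from position 16: AUG (16–18), GAU (19–21), UAA (22–24).
UAA is the first in-frame stop; that's 3 codons including the stop.

3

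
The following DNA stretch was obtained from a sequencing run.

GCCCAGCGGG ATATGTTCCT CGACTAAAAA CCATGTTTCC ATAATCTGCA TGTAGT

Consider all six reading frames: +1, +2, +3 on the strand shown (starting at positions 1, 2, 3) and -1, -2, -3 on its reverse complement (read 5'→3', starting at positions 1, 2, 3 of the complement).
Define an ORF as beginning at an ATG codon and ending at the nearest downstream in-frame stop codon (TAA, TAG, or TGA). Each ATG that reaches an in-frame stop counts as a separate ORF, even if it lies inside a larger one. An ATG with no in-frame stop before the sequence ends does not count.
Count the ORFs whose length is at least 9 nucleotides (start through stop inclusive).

2

Reverse complement (5'→3'): ACTACATGCAGATTATGGAAACATGGTTTTTAGTCGAGGAACATATCCCGCTGGGC
Frame +1: GCC CAG CGG GAT ATG TTC CTC GAC TAA AAA CCA TGT TTC CAT AAT CTG CAT GTA — ATG at 13, stop TAA at 25 → 15 nt.
Frame +2: CCC AGC GGG ATA TGT TCC TCG ACT AAA AAC CAT GTT TCC ATA ATC TGC ATG TAG — ATG at 50, stop TAG at 53 → 6 nt.
Frame +3: CCA GCG GGA TAT GTT CCT CGA CTA AAA ACC ATG TTT CCA TAA TCT GCA TGT AGT — ATG at 33, stop TAA at 42 → 12 nt.
Frame -1: ACT ACA TGC AGA TTA TGG AAA CAT GGT TTT TAG TCG AGG AAC ATA TCC CGC TGG — no ATG→stop ORF.
Frame -2: CTA CAT GCA GAT TAT GGA AAC ATG GTT TTT AGT CGA GGA ACA TAT CCC GCT GGG — no ATG→stop ORF.
Frame -3: TAC ATG CAG ATT ATG GAA ACA TGG TTT TTA GTC GAG GAA CAT ATC CCG CTG GGC — no ATG→stop ORF.
ORFs ≥ 9 nucleotides: frame +1 13–27 (15 nucleotides), frame +3 33–44 (12 nucleotides). Count = 2.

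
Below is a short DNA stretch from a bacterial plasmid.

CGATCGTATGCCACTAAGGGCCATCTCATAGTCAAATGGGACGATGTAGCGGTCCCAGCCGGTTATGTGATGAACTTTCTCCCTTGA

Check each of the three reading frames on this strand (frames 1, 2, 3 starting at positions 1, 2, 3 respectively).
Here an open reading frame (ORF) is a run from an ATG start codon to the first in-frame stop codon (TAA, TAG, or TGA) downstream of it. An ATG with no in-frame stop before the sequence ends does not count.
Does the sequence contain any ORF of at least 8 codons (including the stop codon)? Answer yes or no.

yes

Frame 1: CGA TCG TAT GCC ACT AAG GGC CAT CTC ATA GTC AAA TGG GAC GAT GTA GCG GTC CCA GCC GGT TAT GTG ATG AAC TTT CTC CCT TGA — ATG at 70, stop TGA at 85 → 18 nt.
Frame 2: GAT CGT ATG CCA CTA AGG GCC ATC TCA TAG TCA AAT GGG ACG ATG TAG CGG TCC CAG CCG GTT ATG TGA TGA ACT TTC TCC CTT — ATG at 8, stop TAG at 29 → 24 nt; ATG at 44, stop TAG at 47 → 6 nt; ATG at 65, stop TGA at 68 → 6 nt.
Frame 3: ATC GTA TGC CAC TAA GGG CCA TCT CAT AGT CAA ATG GGA CGA TGT AGC GGT CCC AGC CGG TTA TGT GAT GAA CTT TCT CCC TTG — no ATG→stop ORF.
Frame 2 has an ORF of 8 codons (positions 8–31) ≥ 8, so yes.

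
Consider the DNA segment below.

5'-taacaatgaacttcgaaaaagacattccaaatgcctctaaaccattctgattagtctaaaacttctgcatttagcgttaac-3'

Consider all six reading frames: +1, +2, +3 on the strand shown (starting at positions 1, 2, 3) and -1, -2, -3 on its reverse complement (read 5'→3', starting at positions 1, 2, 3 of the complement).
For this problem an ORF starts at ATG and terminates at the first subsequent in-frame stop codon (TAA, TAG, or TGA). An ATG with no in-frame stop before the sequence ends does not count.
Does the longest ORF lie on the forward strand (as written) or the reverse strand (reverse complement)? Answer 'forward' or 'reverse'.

Reverse complement (5'→3'): GTTAACGCTAAATGCAGAAGTTTTAGACTAATCAGAATGGTTTAGAGGCATTTGGAATGTCTTTTTCGAAGTTCATTGTTA
Frame +1: TAA CAA TGA ACT TCG AAA AAG ACA TTC CAA ATG CCT CTA AAC CAT TCT GAT TAG TCT AAA ACT TCT GCA TTT AGC GTT AAC — ATG at 31, stop TAG at 52 → 24 nt.
Frame +2: AAC AAT GAA CTT CGA AAA AGA CAT TCC AAA TGC CTC TAA ACC ATT CTG ATT AGT CTA AAA CTT CTG CAT TTA GCG TTA — no ATG→stop ORF.
Frame +3: ACA ATG AAC TTC GAA AAA GAC ATT CCA AAT GCC TCT AAA CCA TTC TGA TTA GTC TAA AAC TTC TGC ATT TAG CGT TAA — ATG at 6, stop TGA at 48 → 45 nt.
Frame -1: GTT AAC GCT AAA TGC AGA AGT TTT AGA CTA ATC AGA ATG GTT TAG AGG CAT TTG GAA TGT CTT TTT CGA AGT TCA TTG TTA — ATG at 37, stop TAG at 43 → 9 nt.
Frame -2: TTA ACG CTA AAT GCA GAA GTT TTA GAC TAA TCA GAA TGG TTT AGA GGC ATT TGG AAT GTC TTT TTC GAA GTT CAT TGT — no ATG→stop ORF.
Frame -3: TAA CGC TAA ATG CAG AAG TTT TAG ACT AAT CAG AAT GGT TTA GAG GCA TTT GGA ATG TCT TTT TCG AAG TTC ATT GTT — ATG at 12, stop TAG at 24 → 15 nt.
Forward-strand max 45 nt; reverse-strand max 15 nt. The forward strand has the longer ORF.

forward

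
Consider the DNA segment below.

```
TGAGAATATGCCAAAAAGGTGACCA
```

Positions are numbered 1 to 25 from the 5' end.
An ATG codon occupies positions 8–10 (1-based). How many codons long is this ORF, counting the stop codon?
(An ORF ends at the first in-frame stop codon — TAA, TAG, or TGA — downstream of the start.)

5

Codons from position 8: ATG (8–10), CCA (11–13), AAA (14–16), AGG (17–19), TGA (20–22).
TGA is the first in-frame stop; that's 5 codons including the stop.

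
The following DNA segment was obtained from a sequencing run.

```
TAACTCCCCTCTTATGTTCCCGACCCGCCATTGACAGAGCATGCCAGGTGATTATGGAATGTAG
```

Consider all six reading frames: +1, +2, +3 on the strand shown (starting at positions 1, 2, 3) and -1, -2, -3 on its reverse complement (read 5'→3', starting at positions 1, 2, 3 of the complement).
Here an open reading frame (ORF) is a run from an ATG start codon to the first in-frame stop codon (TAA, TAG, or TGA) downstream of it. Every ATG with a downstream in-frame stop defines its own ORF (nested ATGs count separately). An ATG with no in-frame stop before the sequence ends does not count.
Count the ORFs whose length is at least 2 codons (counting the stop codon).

3

Reverse complement (5'→3'): CTACATTCCATAATCACCTGGCATGCTCTGTCAATGGCGGGTCGGGAACATAAGAGGGGAGTTA
Frame +1: TAA CTC CCC TCT TAT GTT CCC GAC CCG CCA TTG ACA GAG CAT GCC AGG TGA TTA TGG AAT GTA — no ATG→stop ORF.
Frame +2: AAC TCC CCT CTT ATG TTC CCG ACC CGC CAT TGA CAG AGC ATG CCA GGT GAT TAT GGA ATG TAG — ATG at 14, stop TGA at 32 → 21 nt; ATG at 41, stop TAG at 62 → 24 nt; ATG at 59, stop TAG at 62 → 6 nt.
Frame +3: ACT CCC CTC TTA TGT TCC CGA CCC GCC ATT GAC AGA GCA TGC CAG GTG ATT ATG GAA TGT — no ATG→stop ORF.
Frame -1: CTA CAT TCC ATA ATC ACC TGG CAT GCT CTG TCA ATG GCG GGT CGG GAA CAT AAG AGG GGA GTT — no ATG→stop ORF.
Frame -2: TAC ATT CCA TAA TCA CCT GGC ATG CTC TGT CAA TGG CGG GTC GGG AAC ATA AGA GGG GAG TTA — no ATG→stop ORF.
Frame -3: ACA TTC CAT AAT CAC CTG GCA TGC TCT GTC AAT GGC GGG TCG GGA ACA TAA GAG GGG AGT — no ATG→stop ORF.
ORFs ≥ 2 codons: frame +2 14–34 (7 codons), frame +2 41–64 (8 codons), frame +2 59–64 (2 codons). Count = 3.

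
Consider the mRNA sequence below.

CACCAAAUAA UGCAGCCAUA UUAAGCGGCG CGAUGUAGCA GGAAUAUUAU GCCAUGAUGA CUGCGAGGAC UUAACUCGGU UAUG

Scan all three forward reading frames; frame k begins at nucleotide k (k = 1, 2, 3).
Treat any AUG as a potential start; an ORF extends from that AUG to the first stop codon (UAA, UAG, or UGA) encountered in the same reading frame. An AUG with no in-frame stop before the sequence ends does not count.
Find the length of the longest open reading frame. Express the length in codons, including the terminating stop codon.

Frame 1: CAC CAA AUA AUG CAG CCA UAU UAA GCG GCG CGA UGU AGC AGG AAU AUU AUG CCA UGA UGA CUG CGA GGA CUU AAC UCG GUU AUG — AUG at 10, stop UAA at 22 → 15 nt; AUG at 49, stop UGA at 55 → 9 nt.
Frame 2: ACC AAA UAA UGC AGC CAU AUU AAG CGG CGC GAU GUA GCA GGA AUA UUA UGC CAU GAU GAC UGC GAG GAC UUA ACU CGG UUA — no AUG→stop ORF.
Frame 3: CCA AAU AAU GCA GCC AUA UUA AGC GGC GCG AUG UAG CAG GAA UAU UAU GCC AUG AUG ACU GCG AGG ACU UAA CUC GGU UAU — AUG at 33, stop UAG at 36 → 6 nt; AUG at 54, stop UAA at 72 → 21 nt; AUG at 57, stop UAA at 72 → 18 nt.
Longest: frame 3, positions 54–74, 21 nt = 7 codons = 6 aa. → 7 codons.

7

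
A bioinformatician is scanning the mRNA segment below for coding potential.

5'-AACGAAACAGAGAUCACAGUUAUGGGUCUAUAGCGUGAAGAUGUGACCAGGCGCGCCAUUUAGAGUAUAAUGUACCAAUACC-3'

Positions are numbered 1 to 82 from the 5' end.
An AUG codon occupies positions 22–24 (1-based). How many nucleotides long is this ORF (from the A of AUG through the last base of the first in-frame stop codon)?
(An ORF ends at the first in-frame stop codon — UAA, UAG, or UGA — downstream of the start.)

Codons from position 22: AUG (22–24), GGU (25–27), CUA (28–30), UAG (31–33).
UAG is the first in-frame stop; ORF spans 22–33, 12 nucleotides.

12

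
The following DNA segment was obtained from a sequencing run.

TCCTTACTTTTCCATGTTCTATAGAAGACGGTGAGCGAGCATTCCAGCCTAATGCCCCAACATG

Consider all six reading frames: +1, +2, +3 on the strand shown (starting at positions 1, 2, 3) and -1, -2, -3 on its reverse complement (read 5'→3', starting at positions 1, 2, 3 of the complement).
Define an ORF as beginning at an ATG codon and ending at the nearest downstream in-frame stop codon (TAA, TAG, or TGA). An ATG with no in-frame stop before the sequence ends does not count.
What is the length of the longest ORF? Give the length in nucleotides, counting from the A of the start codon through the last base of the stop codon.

24

Reverse complement (5'→3'): CATGTTGGGGCATTAGGCTGGAATGCTCGCTCACCGTCTTCTATAGAACATGGAAAAGTAAGGA
Frame +1: TCC TTA CTT TTC CAT GTT CTA TAG AAG ACG GTG AGC GAG CAT TCC AGC CTA ATG CCC CAA CAT — no ATG→stop ORF.
Frame +2: CCT TAC TTT TCC ATG TTC TAT AGA AGA CGG TGA GCG AGC ATT CCA GCC TAA TGC CCC AAC ATG — ATG at 14, stop TGA at 32 → 21 nt.
Frame +3: CTT ACT TTT CCA TGT TCT ATA GAA GAC GGT GAG CGA GCA TTC CAG CCT AAT GCC CCA ACA — no ATG→stop ORF.
Frame -1: CAT GTT GGG GCA TTA GGC TGG AAT GCT CGC TCA CCG TCT TCT ATA GAA CAT GGA AAA GTA AGG — no ATG→stop ORF.
Frame -2: ATG TTG GGG CAT TAG GCT GGA ATG CTC GCT CAC CGT CTT CTA TAG AAC ATG GAA AAG TAA GGA — ATG at 2, stop TAG at 14 → 15 nt; ATG at 23, stop TAG at 44 → 24 nt; ATG at 50, stop TAA at 59 → 12 nt.
Frame -3: TGT TGG GGC ATT AGG CTG GAA TGC TCG CTC ACC GTC TTC TAT AGA ACA TGG AAA AGT AAG — no ATG→stop ORF.
Longest: frame -2, positions 23–46, 24 nt = 8 codons = 7 aa. → 24 nucleotides.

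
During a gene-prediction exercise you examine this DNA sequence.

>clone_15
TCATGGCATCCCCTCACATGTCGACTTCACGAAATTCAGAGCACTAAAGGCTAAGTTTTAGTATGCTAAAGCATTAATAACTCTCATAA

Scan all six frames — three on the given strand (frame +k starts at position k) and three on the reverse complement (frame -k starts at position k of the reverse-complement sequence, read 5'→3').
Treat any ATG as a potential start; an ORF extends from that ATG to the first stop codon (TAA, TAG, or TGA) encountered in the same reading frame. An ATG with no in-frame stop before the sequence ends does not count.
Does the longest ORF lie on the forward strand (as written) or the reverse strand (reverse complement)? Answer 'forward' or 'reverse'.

forward

Reverse complement (5'→3'): TTATGAGAGTTATTAATGCTTTAGCATACTAAAACTTAGCCTTTAGTGCTCTGAATTTCGTGAAGTCGACATGTGAGGGGATGCCATGA
Frame +1: TCA TGG CAT CCC CTC ACA TGT CGA CTT CAC GAA ATT CAG AGC ACT AAA GGC TAA GTT TTA GTA TGC TAA AGC ATT AAT AAC TCT CAT — no ATG→stop ORF.
Frame +2: CAT GGC ATC CCC TCA CAT GTC GAC TTC ACG AAA TTC AGA GCA CTA AAG GCT AAG TTT TAG TAT GCT AAA GCA TTA ATA ACT CTC ATA — no ATG→stop ORF.
Frame +3: ATG GCA TCC CCT CAC ATG TCG ACT TCA CGA AAT TCA GAG CAC TAA AGG CTA AGT TTT AGT ATG CTA AAG CAT TAA TAA CTC TCA TAA — ATG at 3, stop TAA at 45 → 45 nt; ATG at 18, stop TAA at 45 → 30 nt; ATG at 63, stop TAA at 75 → 15 nt.
Frame -1: TTA TGA GAG TTA TTA ATG CTT TAG CAT ACT AAA ACT TAG CCT TTA GTG CTC TGA ATT TCG TGA AGT CGA CAT GTG AGG GGA TGC CAT — ATG at 16, stop TAG at 22 → 9 nt.
Frame -2: TAT GAG AGT TAT TAA TGC TTT AGC ATA CTA AAA CTT AGC CTT TAG TGC TCT GAA TTT CGT GAA GTC GAC ATG TGA GGG GAT GCC ATG — ATG at 71, stop TGA at 74 → 6 nt.
Frame -3: ATG AGA GTT ATT AAT GCT TTA GCA TAC TAA AAC TTA GCC TTT AGT GCT CTG AAT TTC GTG AAG TCG ACA TGT GAG GGG ATG CCA TGA — ATG at 3, stop TAA at 30 → 30 nt; ATG at 81, stop TGA at 87 → 9 nt.
Forward-strand max 45 nt; reverse-strand max 30 nt. The forward strand has the longer ORF.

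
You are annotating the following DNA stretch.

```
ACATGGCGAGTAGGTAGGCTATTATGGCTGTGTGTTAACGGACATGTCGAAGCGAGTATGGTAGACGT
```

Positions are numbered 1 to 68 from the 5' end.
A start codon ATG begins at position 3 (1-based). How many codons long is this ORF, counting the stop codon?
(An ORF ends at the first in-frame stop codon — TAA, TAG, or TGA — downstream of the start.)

Codons from position 3: ATG (3–5), GCG (6–8), AGT (9–11), AGG (12–14), TAG (15–17).
TAG is the first in-frame stop; that's 5 codons including the stop.

5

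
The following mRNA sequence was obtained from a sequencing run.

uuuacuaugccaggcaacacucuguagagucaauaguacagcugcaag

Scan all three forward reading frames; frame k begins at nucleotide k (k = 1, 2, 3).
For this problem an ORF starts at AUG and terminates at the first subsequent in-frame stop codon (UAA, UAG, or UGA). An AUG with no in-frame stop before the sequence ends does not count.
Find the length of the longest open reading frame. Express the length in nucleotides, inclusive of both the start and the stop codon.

21

Frame 1: UUU ACU AUG CCA GGC AAC ACU CUG UAG AGU CAA UAG UAC AGC UGC AAG — AUG at 7, stop UAG at 25 → 21 nt.
Frame 2: UUA CUA UGC CAG GCA ACA CUC UGU AGA GUC AAU AGU ACA GCU GCA — no AUG→stop ORF.
Frame 3: UAC UAU GCC AGG CAA CAC UCU GUA GAG UCA AUA GUA CAG CUG CAA — no AUG→stop ORF.
Longest: frame 1, positions 7–27, 21 nt = 7 codons = 6 aa. → 21 nucleotides.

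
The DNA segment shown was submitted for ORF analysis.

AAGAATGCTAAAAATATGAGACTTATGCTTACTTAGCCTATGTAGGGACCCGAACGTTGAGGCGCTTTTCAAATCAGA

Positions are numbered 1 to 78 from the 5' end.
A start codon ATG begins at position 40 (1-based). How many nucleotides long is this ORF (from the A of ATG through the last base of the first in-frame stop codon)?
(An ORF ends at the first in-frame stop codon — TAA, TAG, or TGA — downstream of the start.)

6

Codons from position 40: ATG (40–42), TAG (43–45).
TAG is the first in-frame stop; ORF spans 40–45, 6 nucleotides.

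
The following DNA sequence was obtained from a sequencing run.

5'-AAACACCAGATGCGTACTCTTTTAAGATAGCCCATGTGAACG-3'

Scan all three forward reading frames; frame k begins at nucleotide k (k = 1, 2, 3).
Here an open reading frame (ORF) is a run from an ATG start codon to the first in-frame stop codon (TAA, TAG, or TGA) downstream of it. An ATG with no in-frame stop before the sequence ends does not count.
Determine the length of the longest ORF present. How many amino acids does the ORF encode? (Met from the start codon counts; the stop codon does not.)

Frame 1: AAA CAC CAG ATG CGT ACT CTT TTA AGA TAG CCC ATG TGA ACG — ATG at 10, stop TAG at 28 → 21 nt; ATG at 34, stop TGA at 37 → 6 nt.
Frame 2: AAC ACC AGA TGC GTA CTC TTT TAA GAT AGC CCA TGT GAA — no ATG→stop ORF.
Frame 3: ACA CCA GAT GCG TAC TCT TTT AAG ATA GCC CAT GTG AAC — no ATG→stop ORF.
Longest: frame 1, positions 10–30, 21 nt = 7 codons = 6 aa. → 6 amino acids.

6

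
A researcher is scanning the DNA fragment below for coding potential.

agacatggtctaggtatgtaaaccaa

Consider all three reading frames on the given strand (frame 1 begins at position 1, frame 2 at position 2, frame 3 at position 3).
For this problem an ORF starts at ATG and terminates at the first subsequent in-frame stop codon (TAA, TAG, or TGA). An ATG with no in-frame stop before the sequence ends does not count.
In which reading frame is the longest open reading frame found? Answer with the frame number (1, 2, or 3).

Frame 1: AGA CAT GGT CTA GGT ATG TAA ACC — ATG at 16, stop TAA at 19 → 6 nt.
Frame 2: GAC ATG GTC TAG GTA TGT AAA CCA — ATG at 5, stop TAG at 11 → 9 nt.
Frame 3: ACA TGG TCT AGG TAT GTA AAC CAA — no ATG→stop ORF.
Longest ORF is 9 nt in frame 2 (positions 5–13).

2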